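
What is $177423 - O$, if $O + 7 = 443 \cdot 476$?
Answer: $-33438$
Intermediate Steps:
$O = 210861$ ($O = -7 + 443 \cdot 476 = -7 + 210868 = 210861$)
$177423 - O = 177423 - 210861 = -33438$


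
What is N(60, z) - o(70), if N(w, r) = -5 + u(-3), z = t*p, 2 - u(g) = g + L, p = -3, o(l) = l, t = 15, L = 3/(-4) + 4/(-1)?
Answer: -261/4 ≈ -65.250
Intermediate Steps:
L = -19/4 (L = 3*(-¼) + 4*(-1) = -¾ - 4 = -19/4 ≈ -4.7500)
u(g) = 27/4 - g (u(g) = 2 - (g - 19/4) = 2 - (-19/4 + g) = 2 + (19/4 - g) = 27/4 - g)
z = -45 (z = 15*(-3) = -45)
N(w, r) = 19/4 (N(w, r) = -5 + (27/4 - 1*(-3)) = -5 + (27/4 + 3) = -5 + 39/4 = 19/4)
N(60, z) - o(70) = 19/4 - 1*70 = 19/4 - 70 = -261/4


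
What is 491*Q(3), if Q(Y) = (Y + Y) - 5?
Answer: 491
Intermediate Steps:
Q(Y) = -5 + 2*Y (Q(Y) = 2*Y - 5 = -5 + 2*Y)
491*Q(3) = 491*(-5 + 2*3) = 491*(-5 + 6) = 491*1 = 491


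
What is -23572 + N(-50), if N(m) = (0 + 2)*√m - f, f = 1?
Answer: -23573 + 10*I*√2 ≈ -23573.0 + 14.142*I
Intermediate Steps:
N(m) = -1 + 2*√m (N(m) = (0 + 2)*√m - 1*1 = 2*√m - 1 = -1 + 2*√m)
-23572 + N(-50) = -23572 + (-1 + 2*√(-50)) = -23572 + (-1 + 2*(5*I*√2)) = -23572 + (-1 + 10*I*√2) = -23573 + 10*I*√2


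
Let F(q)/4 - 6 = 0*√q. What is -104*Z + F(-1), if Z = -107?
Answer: 11152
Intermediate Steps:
F(q) = 24 (F(q) = 24 + 4*(0*√q) = 24 + 4*0 = 24 + 0 = 24)
-104*Z + F(-1) = -104*(-107) + 24 = 11128 + 24 = 11152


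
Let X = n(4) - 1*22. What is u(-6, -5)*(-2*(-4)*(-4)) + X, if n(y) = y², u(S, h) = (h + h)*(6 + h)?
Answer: 314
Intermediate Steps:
u(S, h) = 2*h*(6 + h) (u(S, h) = (2*h)*(6 + h) = 2*h*(6 + h))
X = -6 (X = 4² - 1*22 = 16 - 22 = -6)
u(-6, -5)*(-2*(-4)*(-4)) + X = (2*(-5)*(6 - 5))*(-2*(-4)*(-4)) - 6 = (2*(-5)*1)*(8*(-4)) - 6 = -10*(-32) - 6 = 320 - 6 = 314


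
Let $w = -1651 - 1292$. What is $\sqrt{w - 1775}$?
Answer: $i \sqrt{4718} \approx 68.688 i$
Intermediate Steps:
$w = -2943$ ($w = -1651 - 1292 = -2943$)
$\sqrt{w - 1775} = \sqrt{-2943 - 1775} = \sqrt{-4718} = i \sqrt{4718}$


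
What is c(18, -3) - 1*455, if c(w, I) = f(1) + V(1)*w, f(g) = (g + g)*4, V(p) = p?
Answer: -429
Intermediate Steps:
f(g) = 8*g (f(g) = (2*g)*4 = 8*g)
c(w, I) = 8 + w (c(w, I) = 8*1 + 1*w = 8 + w)
c(18, -3) - 1*455 = (8 + 18) - 1*455 = 26 - 455 = -429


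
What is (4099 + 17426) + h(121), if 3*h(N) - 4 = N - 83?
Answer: 21539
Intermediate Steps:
h(N) = -79/3 + N/3 (h(N) = 4/3 + (N - 83)/3 = 4/3 + (-83 + N)/3 = 4/3 + (-83/3 + N/3) = -79/3 + N/3)
(4099 + 17426) + h(121) = (4099 + 17426) + (-79/3 + (1/3)*121) = 21525 + (-79/3 + 121/3) = 21525 + 14 = 21539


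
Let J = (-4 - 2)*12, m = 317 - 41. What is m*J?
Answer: -19872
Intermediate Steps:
m = 276
J = -72 (J = -6*12 = -72)
m*J = 276*(-72) = -19872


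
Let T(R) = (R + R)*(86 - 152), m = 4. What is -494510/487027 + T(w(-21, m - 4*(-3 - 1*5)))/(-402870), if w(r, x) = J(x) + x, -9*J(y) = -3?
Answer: -98443731104/98104283745 ≈ -1.0035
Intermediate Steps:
J(y) = ⅓ (J(y) = -⅑*(-3) = ⅓)
w(r, x) = ⅓ + x
T(R) = -132*R (T(R) = (2*R)*(-66) = -132*R)
-494510/487027 + T(w(-21, m - 4*(-3 - 1*5)))/(-402870) = -494510/487027 - 132*(⅓ + (4 - 4*(-3 - 1*5)))/(-402870) = -494510*1/487027 - 132*(⅓ + (4 - 4*(-3 - 5)))*(-1/402870) = -494510/487027 - 132*(⅓ + (4 - 4*(-8)))*(-1/402870) = -494510/487027 - 132*(⅓ + (4 + 32))*(-1/402870) = -494510/487027 - 132*(⅓ + 36)*(-1/402870) = -494510/487027 - 132*109/3*(-1/402870) = -494510/487027 - 4796*(-1/402870) = -494510/487027 + 2398/201435 = -98443731104/98104283745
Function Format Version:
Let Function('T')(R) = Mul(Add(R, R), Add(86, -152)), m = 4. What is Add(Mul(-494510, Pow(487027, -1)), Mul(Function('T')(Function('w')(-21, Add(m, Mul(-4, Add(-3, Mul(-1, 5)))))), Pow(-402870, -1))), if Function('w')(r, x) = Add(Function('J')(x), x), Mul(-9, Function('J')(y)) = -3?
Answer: Rational(-98443731104, 98104283745) ≈ -1.0035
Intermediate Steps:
Function('J')(y) = Rational(1, 3) (Function('J')(y) = Mul(Rational(-1, 9), -3) = Rational(1, 3))
Function('w')(r, x) = Add(Rational(1, 3), x)
Function('T')(R) = Mul(-132, R) (Function('T')(R) = Mul(Mul(2, R), -66) = Mul(-132, R))
Add(Mul(-494510, Pow(487027, -1)), Mul(Function('T')(Function('w')(-21, Add(m, Mul(-4, Add(-3, Mul(-1, 5)))))), Pow(-402870, -1))) = Add(Mul(-494510, Pow(487027, -1)), Mul(Mul(-132, Add(Rational(1, 3), Add(4, Mul(-4, Add(-3, Mul(-1, 5)))))), Pow(-402870, -1))) = Add(Mul(-494510, Rational(1, 487027)), Mul(Mul(-132, Add(Rational(1, 3), Add(4, Mul(-4, Add(-3, -5))))), Rational(-1, 402870))) = Add(Rational(-494510, 487027), Mul(Mul(-132, Add(Rational(1, 3), Add(4, Mul(-4, -8)))), Rational(-1, 402870))) = Add(Rational(-494510, 487027), Mul(Mul(-132, Add(Rational(1, 3), Add(4, 32))), Rational(-1, 402870))) = Add(Rational(-494510, 487027), Mul(Mul(-132, Add(Rational(1, 3), 36)), Rational(-1, 402870))) = Add(Rational(-494510, 487027), Mul(Mul(-132, Rational(109, 3)), Rational(-1, 402870))) = Add(Rational(-494510, 487027), Mul(-4796, Rational(-1, 402870))) = Add(Rational(-494510, 487027), Rational(2398, 201435)) = Rational(-98443731104, 98104283745)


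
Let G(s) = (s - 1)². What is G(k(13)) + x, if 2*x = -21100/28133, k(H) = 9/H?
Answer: -1332822/4754477 ≈ -0.28033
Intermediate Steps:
x = -10550/28133 (x = (-21100/28133)/2 = (-21100*1/28133)/2 = (½)*(-21100/28133) = -10550/28133 ≈ -0.37500)
G(s) = (-1 + s)²
G(k(13)) + x = (-1 + 9/13)² - 10550/28133 = (-4/13)² - 10550/28133 = 16/169 - 10550/28133 = -1332822/4754477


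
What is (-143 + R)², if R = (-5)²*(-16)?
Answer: 294849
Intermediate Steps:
R = -400 (R = 25*(-16) = -400)
(-143 + R)² = (-143 - 400)² = (-543)² = 294849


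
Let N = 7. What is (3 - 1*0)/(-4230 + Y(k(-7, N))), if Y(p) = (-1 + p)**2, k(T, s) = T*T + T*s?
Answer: -3/4229 ≈ -0.00070939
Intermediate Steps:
k(T, s) = T**2 + T*s
(3 - 1*0)/(-4230 + Y(k(-7, N))) = (3 - 1*0)/(-4230 + (-1 - 7*(-7 + 7))**2) = (3 + 0)/(-4230 + (-1 - 7*0)**2) = 3/(-4230 + (-1 + 0)**2) = 3/(-4230 + (-1)**2) = 3/(-4230 + 1) = 3/(-4229) = -1/4229*3 = -3/4229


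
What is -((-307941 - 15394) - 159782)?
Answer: 483117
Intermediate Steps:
-((-307941 - 15394) - 159782) = -(-323335 - 159782) = -1*(-483117) = 483117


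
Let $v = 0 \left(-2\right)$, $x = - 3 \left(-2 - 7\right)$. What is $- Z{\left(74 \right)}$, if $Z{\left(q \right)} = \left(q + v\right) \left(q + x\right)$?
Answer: $-7474$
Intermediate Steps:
$x = 27$ ($x = \left(-3\right) \left(-9\right) = 27$)
$v = 0$
$Z{\left(q \right)} = q \left(27 + q\right)$ ($Z{\left(q \right)} = \left(q + 0\right) \left(q + 27\right) = q \left(27 + q\right)$)
$- Z{\left(74 \right)} = - 74 \left(27 + 74\right) = - 74 \cdot 101 = \left(-1\right) 7474 = -7474$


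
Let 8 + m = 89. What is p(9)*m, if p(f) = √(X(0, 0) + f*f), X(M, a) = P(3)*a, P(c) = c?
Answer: 729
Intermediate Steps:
m = 81 (m = -8 + 89 = 81)
X(M, a) = 3*a
p(f) = √(f²) (p(f) = √(3*0 + f*f) = √(0 + f²) = √(f²))
p(9)*m = √(9²)*81 = √81*81 = 9*81 = 729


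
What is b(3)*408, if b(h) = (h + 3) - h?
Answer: 1224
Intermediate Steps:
b(h) = 3 (b(h) = (3 + h) - h = 3)
b(3)*408 = 3*408 = 1224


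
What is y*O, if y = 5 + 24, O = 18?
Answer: 522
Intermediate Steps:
y = 29
y*O = 29*18 = 522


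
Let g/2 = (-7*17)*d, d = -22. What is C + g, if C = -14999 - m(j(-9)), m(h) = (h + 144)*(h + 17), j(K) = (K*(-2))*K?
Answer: -12373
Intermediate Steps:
j(K) = -2*K**2 (j(K) = (-2*K)*K = -2*K**2)
m(h) = (17 + h)*(144 + h) (m(h) = (144 + h)*(17 + h) = (17 + h)*(144 + h))
g = 5236 (g = 2*(-7*17*(-22)) = 2*(-119*(-22)) = 2*2618 = 5236)
C = -17609 (C = -14999 - (2448 + (-2*(-9)**2)**2 + 161*(-2*(-9)**2)) = -14999 - (2448 + (-2*81)**2 + 161*(-2*81)) = -14999 - (2448 + (-162)**2 + 161*(-162)) = -14999 - (2448 + 26244 - 26082) = -14999 - 1*2610 = -14999 - 2610 = -17609)
C + g = -17609 + 5236 = -12373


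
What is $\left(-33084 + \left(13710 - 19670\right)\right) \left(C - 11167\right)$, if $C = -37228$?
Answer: $1889534380$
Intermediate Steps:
$\left(-33084 + \left(13710 - 19670\right)\right) \left(C - 11167\right) = \left(-33084 + \left(13710 - 19670\right)\right) \left(-37228 - 11167\right) = \left(-33084 - 5960\right) \left(-48395\right) = \left(-39044\right) \left(-48395\right) = 1889534380$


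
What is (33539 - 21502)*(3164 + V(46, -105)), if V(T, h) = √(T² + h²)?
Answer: 38085068 + 12037*√13141 ≈ 3.9465e+7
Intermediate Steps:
(33539 - 21502)*(3164 + V(46, -105)) = (33539 - 21502)*(3164 + √(46² + (-105)²)) = 12037*(3164 + √(2116 + 11025)) = 12037*(3164 + √13141) = 38085068 + 12037*√13141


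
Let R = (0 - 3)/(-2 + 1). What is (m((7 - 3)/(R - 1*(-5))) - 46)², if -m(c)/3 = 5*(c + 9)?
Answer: 142129/4 ≈ 35532.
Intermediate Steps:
R = 3 (R = -3/(-1) = -3*(-1) = 3)
m(c) = -135 - 15*c (m(c) = -15*(c + 9) = -15*(9 + c) = -3*(45 + 5*c) = -135 - 15*c)
(m((7 - 3)/(R - 1*(-5))) - 46)² = ((-135 - 15*(7 - 3)/(3 - 1*(-5))) - 46)² = ((-135 - 60/(3 + 5)) - 46)² = ((-135 - 60/8) - 46)² = ((-135 - 15*½) - 46)² = ((-135 - 15/2) - 46)² = (-285/2 - 46)² = (-377/2)² = 142129/4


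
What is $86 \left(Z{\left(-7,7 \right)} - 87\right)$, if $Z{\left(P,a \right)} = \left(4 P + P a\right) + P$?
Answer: $-14706$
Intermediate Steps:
$Z{\left(P,a \right)} = 5 P + P a$
$86 \left(Z{\left(-7,7 \right)} - 87\right) = 86 \left(- 7 \left(5 + 7\right) - 87\right) = 86 \left(\left(-7\right) 12 - 87\right) = 86 \left(-84 - 87\right) = 86 \left(-171\right) = -14706$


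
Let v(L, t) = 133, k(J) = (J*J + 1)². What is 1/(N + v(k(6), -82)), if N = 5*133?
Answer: 1/798 ≈ 0.0012531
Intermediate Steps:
k(J) = (1 + J²)² (k(J) = (J² + 1)² = (1 + J²)²)
N = 665
1/(N + v(k(6), -82)) = 1/(665 + 133) = 1/798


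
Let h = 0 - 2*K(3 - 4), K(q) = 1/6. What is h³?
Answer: -1/27 ≈ -0.037037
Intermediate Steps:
K(q) = ⅙
h = -⅓ (h = 0 - 2*⅙ = 0 - ⅓ = -⅓ ≈ -0.33333)
h³ = (-⅓)³ = -1/27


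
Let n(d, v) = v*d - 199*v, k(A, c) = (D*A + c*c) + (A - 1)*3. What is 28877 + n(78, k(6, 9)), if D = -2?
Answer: 18713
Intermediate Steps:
k(A, c) = -3 + A + c**2 (k(A, c) = (-2*A + c*c) + (A - 1)*3 = (-2*A + c**2) + (-1 + A)*3 = (c**2 - 2*A) + (-3 + 3*A) = -3 + A + c**2)
n(d, v) = -199*v + d*v (n(d, v) = d*v - 199*v = -199*v + d*v)
28877 + n(78, k(6, 9)) = 28877 + (-3 + 6 + 9**2)*(-199 + 78) = 28877 + (-3 + 6 + 81)*(-121) = 28877 + 84*(-121) = 28877 - 10164 = 18713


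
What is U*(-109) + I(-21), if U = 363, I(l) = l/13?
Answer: -514392/13 ≈ -39569.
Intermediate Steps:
I(l) = l/13 (I(l) = l*(1/13) = l/13)
U*(-109) + I(-21) = 363*(-109) + (1/13)*(-21) = -39567 - 21/13 = -514392/13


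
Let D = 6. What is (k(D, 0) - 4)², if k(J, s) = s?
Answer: 16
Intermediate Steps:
(k(D, 0) - 4)² = (0 - 4)² = (-4)² = 16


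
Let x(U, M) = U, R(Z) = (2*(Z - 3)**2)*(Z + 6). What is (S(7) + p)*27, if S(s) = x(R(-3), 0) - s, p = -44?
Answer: 4455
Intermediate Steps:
R(Z) = 2*(-3 + Z)**2*(6 + Z) (R(Z) = (2*(-3 + Z)**2)*(6 + Z) = 2*(-3 + Z)**2*(6 + Z))
S(s) = 216 - s (S(s) = 2*(-3 - 3)**2*(6 - 3) - s = 2*(-6)**2*3 - s = 2*36*3 - s = 216 - s)
(S(7) + p)*27 = ((216 - 1*7) - 44)*27 = ((216 - 7) - 44)*27 = (209 - 44)*27 = 165*27 = 4455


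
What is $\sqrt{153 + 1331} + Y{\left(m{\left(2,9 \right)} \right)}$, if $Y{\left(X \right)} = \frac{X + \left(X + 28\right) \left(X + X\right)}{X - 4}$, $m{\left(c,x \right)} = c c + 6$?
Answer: $\frac{385}{3} + 2 \sqrt{371} \approx 166.86$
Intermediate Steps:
$m{\left(c,x \right)} = 6 + c^{2}$ ($m{\left(c,x \right)} = c^{2} + 6 = 6 + c^{2}$)
$Y{\left(X \right)} = \frac{X + 2 X \left(28 + X\right)}{-4 + X}$ ($Y{\left(X \right)} = \frac{X + \left(28 + X\right) 2 X}{-4 + X} = \frac{X + 2 X \left(28 + X\right)}{-4 + X}$)
$\sqrt{153 + 1331} + Y{\left(m{\left(2,9 \right)} \right)} = \sqrt{153 + 1331} + \frac{\left(6 + 2^{2}\right) \left(57 + 2 \left(6 + 2^{2}\right)\right)}{-4 + \left(6 + 2^{2}\right)} = \sqrt{1484} + \frac{\left(6 + 4\right) \left(57 + 2 \left(6 + 4\right)\right)}{-4 + \left(6 + 4\right)} = 2 \sqrt{371} + \frac{10 \left(57 + 2 \cdot 10\right)}{-4 + 10} = 2 \sqrt{371} + \frac{10 \left(57 + 20\right)}{6} = 2 \sqrt{371} + 10 \cdot \frac{1}{6} \cdot 77 = 2 \sqrt{371} + \frac{385}{3} = \frac{385}{3} + 2 \sqrt{371}$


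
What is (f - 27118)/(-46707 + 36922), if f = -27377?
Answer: 10899/1957 ≈ 5.5692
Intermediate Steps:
(f - 27118)/(-46707 + 36922) = (-27377 - 27118)/(-46707 + 36922) = -54495/(-9785) = -54495*(-1/9785) = 10899/1957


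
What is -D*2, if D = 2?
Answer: -4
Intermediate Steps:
-D*2 = -1*2*2 = -2*2 = -4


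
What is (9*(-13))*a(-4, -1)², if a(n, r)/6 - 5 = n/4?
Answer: -67392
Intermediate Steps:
a(n, r) = 30 + 3*n/2 (a(n, r) = 30 + 6*(n/4) = 30 + 3*n/2)
(9*(-13))*a(-4, -1)² = (9*(-13))*(30 + (3/2)*(-4))² = -117*(30 - 6)² = -117*24² = -117*576 = -67392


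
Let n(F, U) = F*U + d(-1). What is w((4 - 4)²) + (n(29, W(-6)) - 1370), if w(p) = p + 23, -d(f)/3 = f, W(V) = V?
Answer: -1518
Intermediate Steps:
d(f) = -3*f
w(p) = 23 + p
n(F, U) = 3 + F*U (n(F, U) = F*U - 3*(-1) = F*U + 3 = 3 + F*U)
w((4 - 4)²) + (n(29, W(-6)) - 1370) = (23 + (4 - 4)²) + ((3 + 29*(-6)) - 1370) = (23 + 0²) + ((3 - 174) - 1370) = (23 + 0) + (-171 - 1370) = 23 - 1541 = -1518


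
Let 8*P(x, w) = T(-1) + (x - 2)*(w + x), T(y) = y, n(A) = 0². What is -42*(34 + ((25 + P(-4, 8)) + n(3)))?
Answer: -9387/4 ≈ -2346.8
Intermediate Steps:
n(A) = 0
P(x, w) = -⅛ + (-2 + x)*(w + x)/8 (P(x, w) = (-1 + (x - 2)*(w + x))/8 = (-1 + (-2 + x)*(w + x))/8 = -⅛ + (-2 + x)*(w + x)/8)
-42*(34 + ((25 + P(-4, 8)) + n(3))) = -42*(34 + ((25 + (-⅛ - ¼*8 - ¼*(-4) + (⅛)*(-4)² + (⅛)*8*(-4))) + 0)) = -42*(34 + ((25 + (-⅛ - 2 + 1 + (⅛)*16 - 4)) + 0)) = -42*(34 + ((25 + (-⅛ - 2 + 1 + 2 - 4)) + 0)) = -42*(34 + ((25 - 25/8) + 0)) = -42*(34 + (175/8 + 0)) = -42*(34 + 175/8) = -42*447/8 = -9387/4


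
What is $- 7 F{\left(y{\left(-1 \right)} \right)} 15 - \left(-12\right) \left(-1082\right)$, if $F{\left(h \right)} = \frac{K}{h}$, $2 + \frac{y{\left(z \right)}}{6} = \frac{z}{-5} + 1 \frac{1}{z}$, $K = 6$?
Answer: $- \frac{25893}{2} \approx -12947.0$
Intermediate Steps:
$y{\left(z \right)} = -12 + \frac{6}{z} - \frac{6 z}{5}$ ($y{\left(z \right)} = -12 + 6 \left(\frac{z}{-5} + 1 \frac{1}{z}\right) = -12 + 6 \left(z \left(- \frac{1}{5}\right) + \frac{1}{z}\right) = -12 + 6 \left(- \frac{z}{5} + \frac{1}{z}\right) = -12 + 6 \left(\frac{1}{z} - \frac{z}{5}\right) = -12 - \left(- \frac{6}{z} + \frac{6 z}{5}\right) = -12 + \frac{6}{z} - \frac{6 z}{5}$)
$F{\left(h \right)} = \frac{6}{h}$
$- 7 F{\left(y{\left(-1 \right)} \right)} 15 - \left(-12\right) \left(-1082\right) = - 7 \frac{6}{-12 + \frac{6}{-1} - - \frac{6}{5}} \cdot 15 - \left(-12\right) \left(-1082\right) = - 7 \frac{6}{-12 + 6 \left(-1\right) + \frac{6}{5}} \cdot 15 - 12984 = - 7 \frac{6}{-12 - 6 + \frac{6}{5}} \cdot 15 - 12984 = - 7 \frac{6}{- \frac{84}{5}} \cdot 15 - 12984 = - 7 \cdot 6 \left(- \frac{5}{84}\right) 15 - 12984 = \left(-7\right) \left(- \frac{5}{14}\right) 15 - 12984 = \frac{5}{2} \cdot 15 - 12984 = \frac{75}{2} - 12984 = - \frac{25893}{2}$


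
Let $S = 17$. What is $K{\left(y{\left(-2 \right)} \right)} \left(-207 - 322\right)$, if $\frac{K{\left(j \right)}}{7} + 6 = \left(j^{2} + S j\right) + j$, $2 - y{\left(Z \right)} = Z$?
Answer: $-303646$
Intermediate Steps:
$y{\left(Z \right)} = 2 - Z$
$K{\left(j \right)} = -42 + 7 j^{2} + 126 j$ ($K{\left(j \right)} = -42 + 7 \left(\left(j^{2} + 17 j\right) + j\right) = -42 + 7 \left(j^{2} + 18 j\right) = -42 + \left(7 j^{2} + 126 j\right) = -42 + 7 j^{2} + 126 j$)
$K{\left(y{\left(-2 \right)} \right)} \left(-207 - 322\right) = \left(-42 + 7 \left(2 - -2\right)^{2} + 126 \left(2 - -2\right)\right) \left(-207 - 322\right) = \left(-42 + 7 \left(2 + 2\right)^{2} + 126 \left(2 + 2\right)\right) \left(-529\right) = \left(-42 + 7 \cdot 4^{2} + 126 \cdot 4\right) \left(-529\right) = \left(-42 + 7 \cdot 16 + 504\right) \left(-529\right) = \left(-42 + 112 + 504\right) \left(-529\right) = 574 \left(-529\right) = -303646$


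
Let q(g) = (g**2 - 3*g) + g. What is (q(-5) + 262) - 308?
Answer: -11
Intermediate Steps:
q(g) = g**2 - 2*g
(q(-5) + 262) - 308 = (-5*(-2 - 5) + 262) - 308 = (-5*(-7) + 262) - 308 = (35 + 262) - 308 = 297 - 308 = -11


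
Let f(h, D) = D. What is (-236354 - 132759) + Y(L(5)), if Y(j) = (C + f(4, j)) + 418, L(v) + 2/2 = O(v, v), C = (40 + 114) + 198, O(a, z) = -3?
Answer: -368347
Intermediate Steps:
C = 352 (C = 154 + 198 = 352)
L(v) = -4 (L(v) = -1 - 3 = -4)
Y(j) = 770 + j (Y(j) = (352 + j) + 418 = 770 + j)
(-236354 - 132759) + Y(L(5)) = (-236354 - 132759) + (770 - 4) = -369113 + 766 = -368347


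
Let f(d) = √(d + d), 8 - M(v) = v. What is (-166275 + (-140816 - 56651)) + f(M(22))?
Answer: -363742 + 2*I*√7 ≈ -3.6374e+5 + 5.2915*I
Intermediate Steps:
M(v) = 8 - v
f(d) = √2*√d (f(d) = √(2*d) = √2*√d)
(-166275 + (-140816 - 56651)) + f(M(22)) = (-166275 + (-140816 - 56651)) + √2*√(8 - 1*22) = (-166275 - 197467) + √2*√(8 - 22) = -363742 + √2*√(-14) = -363742 + √2*(I*√14) = -363742 + 2*I*√7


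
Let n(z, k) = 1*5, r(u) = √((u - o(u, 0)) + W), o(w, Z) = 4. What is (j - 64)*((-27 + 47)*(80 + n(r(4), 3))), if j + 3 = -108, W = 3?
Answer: -297500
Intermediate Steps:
j = -111 (j = -3 - 108 = -111)
r(u) = √(-1 + u) (r(u) = √((u - 1*4) + 3) = √((u - 4) + 3) = √((-4 + u) + 3) = √(-1 + u))
n(z, k) = 5
(j - 64)*((-27 + 47)*(80 + n(r(4), 3))) = (-111 - 64)*((-27 + 47)*(80 + 5)) = -3500*85 = -175*1700 = -297500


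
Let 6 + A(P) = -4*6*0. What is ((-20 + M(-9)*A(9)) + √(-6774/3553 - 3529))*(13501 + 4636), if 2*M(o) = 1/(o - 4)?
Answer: -4661209/13 + 18137*I*√44573489983/3553 ≈ -3.5855e+5 + 1.0777e+6*I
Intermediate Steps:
M(o) = 1/(2*(-4 + o)) (M(o) = 1/(2*(o - 4)) = 1/(2*(-4 + o)))
A(P) = -6 (A(P) = -6 - 4*6*0 = -6 - 24*0 = -6 + 0 = -6)
((-20 + M(-9)*A(9)) + √(-6774/3553 - 3529))*(13501 + 4636) = ((-20 + (1/(2*(-4 - 9)))*(-6)) + √(-6774/3553 - 3529))*(13501 + 4636) = ((-20 + ((½)/(-13))*(-6)) + √(-6774*1/3553 - 3529))*18137 = ((-20 + ((½)*(-1/13))*(-6)) + √(-6774/3553 - 3529))*18137 = ((-20 - 1/26*(-6)) + √(-12545311/3553))*18137 = ((-20 + 3/13) + I*√44573489983/3553)*18137 = (-257/13 + I*√44573489983/3553)*18137 = -4661209/13 + 18137*I*√44573489983/3553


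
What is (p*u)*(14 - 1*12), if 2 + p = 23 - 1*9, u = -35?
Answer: -840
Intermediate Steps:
p = 12 (p = -2 + (23 - 1*9) = -2 + (23 - 9) = -2 + 14 = 12)
(p*u)*(14 - 1*12) = (12*(-35))*(14 - 1*12) = -420*(14 - 12) = -420*2 = -840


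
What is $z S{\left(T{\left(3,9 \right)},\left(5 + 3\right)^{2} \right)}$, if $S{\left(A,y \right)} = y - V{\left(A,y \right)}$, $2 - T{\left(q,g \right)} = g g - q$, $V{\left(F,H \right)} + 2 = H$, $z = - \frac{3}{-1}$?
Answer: $6$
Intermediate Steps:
$z = 3$ ($z = \left(-3\right) \left(-1\right) = 3$)
$V{\left(F,H \right)} = -2 + H$
$T{\left(q,g \right)} = 2 + q - g^{2}$ ($T{\left(q,g \right)} = 2 - \left(g g - q\right) = 2 - \left(g^{2} - q\right) = 2 + q - g^{2}$)
$S{\left(A,y \right)} = 2$ ($S{\left(A,y \right)} = y - \left(-2 + y\right) = 2$)
$z S{\left(T{\left(3,9 \right)},\left(5 + 3\right)^{2} \right)} = 3 \cdot 2 = 6$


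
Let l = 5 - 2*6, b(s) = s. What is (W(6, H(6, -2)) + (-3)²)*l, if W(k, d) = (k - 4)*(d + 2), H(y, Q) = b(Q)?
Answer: -63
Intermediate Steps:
H(y, Q) = Q
W(k, d) = (-4 + k)*(2 + d)
l = -7 (l = 5 - 12 = -7)
(W(6, H(6, -2)) + (-3)²)*l = ((-8 - 4*(-2) + 2*6 - 2*6) + (-3)²)*(-7) = ((-8 + 8 + 12 - 12) + 9)*(-7) = (0 + 9)*(-7) = 9*(-7) = -63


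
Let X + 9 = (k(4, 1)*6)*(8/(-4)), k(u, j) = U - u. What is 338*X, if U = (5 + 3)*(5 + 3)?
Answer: -246402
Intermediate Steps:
U = 64 (U = 8*8 = 64)
k(u, j) = 64 - u
X = -729 (X = -9 + ((64 - 1*4)*6)*(8/(-4)) = -9 + ((64 - 4)*6)*(8*(-1/4)) = -9 + (60*6)*(-2) = -9 + 360*(-2) = -9 - 720 = -729)
338*X = 338*(-729) = -246402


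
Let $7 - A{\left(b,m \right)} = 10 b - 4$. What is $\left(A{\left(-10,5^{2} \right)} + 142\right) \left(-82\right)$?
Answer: $-20746$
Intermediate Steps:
$A{\left(b,m \right)} = 11 - 10 b$ ($A{\left(b,m \right)} = 7 - \left(10 b - 4\right) = 7 - \left(-4 + 10 b\right) = 11 - 10 b$)
$\left(A{\left(-10,5^{2} \right)} + 142\right) \left(-82\right) = \left(\left(11 - -100\right) + 142\right) \left(-82\right) = \left(\left(11 + 100\right) + 142\right) \left(-82\right) = \left(111 + 142\right) \left(-82\right) = 253 \left(-82\right) = -20746$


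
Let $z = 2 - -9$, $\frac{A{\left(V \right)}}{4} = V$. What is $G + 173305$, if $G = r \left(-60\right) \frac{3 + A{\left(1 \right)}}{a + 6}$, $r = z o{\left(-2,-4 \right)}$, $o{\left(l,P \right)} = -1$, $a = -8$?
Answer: $170995$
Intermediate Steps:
$A{\left(V \right)} = 4 V$
$z = 11$ ($z = 2 + 9 = 11$)
$r = -11$ ($r = 11 \left(-1\right) = -11$)
$G = -2310$ ($G = \left(-11\right) \left(-60\right) \frac{3 + 4 \cdot 1}{-8 + 6} = 660 \frac{3 + 4}{-2} = 660 \cdot 7 \left(- \frac{1}{2}\right) = 660 \left(- \frac{7}{2}\right) = -2310$)
$G + 173305 = -2310 + 173305 = 170995$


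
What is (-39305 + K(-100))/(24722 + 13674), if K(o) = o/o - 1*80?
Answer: -9846/9599 ≈ -1.0257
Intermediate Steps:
K(o) = -79 (K(o) = 1 - 80 = -79)
(-39305 + K(-100))/(24722 + 13674) = (-39305 - 79)/(24722 + 13674) = -39384/38396 = -39384*1/38396 = -9846/9599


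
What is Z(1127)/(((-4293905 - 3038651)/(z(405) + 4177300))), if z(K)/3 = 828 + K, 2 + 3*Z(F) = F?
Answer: -1567874625/7332556 ≈ -213.82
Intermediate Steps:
Z(F) = -⅔ + F/3
z(K) = 2484 + 3*K (z(K) = 3*(828 + K) = 2484 + 3*K)
Z(1127)/(((-4293905 - 3038651)/(z(405) + 4177300))) = (-⅔ + (⅓)*1127)/(((-4293905 - 3038651)/((2484 + 3*405) + 4177300))) = (-⅔ + 1127/3)/((-7332556/((2484 + 1215) + 4177300))) = 375/((-7332556/(3699 + 4177300))) = 375/((-7332556/4180999)) = 375/((-7332556*1/4180999)) = 375/(-7332556/4180999) = 375*(-4180999/7332556) = -1567874625/7332556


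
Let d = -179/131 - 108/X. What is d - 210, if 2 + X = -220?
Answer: -1022135/4847 ≈ -210.88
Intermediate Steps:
X = -222 (X = -2 - 220 = -222)
d = -4265/4847 (d = -179/131 - 108/(-222) = -179*1/131 - 108*(-1/222) = -179/131 + 18/37 = -4265/4847 ≈ -0.87993)
d - 210 = -4265/4847 - 210 = -1022135/4847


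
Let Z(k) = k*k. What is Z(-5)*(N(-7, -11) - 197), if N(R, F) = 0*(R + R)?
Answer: -4925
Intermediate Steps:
Z(k) = k²
N(R, F) = 0 (N(R, F) = 0*(2*R) = 0)
Z(-5)*(N(-7, -11) - 197) = (-5)²*(0 - 197) = 25*(-197) = -4925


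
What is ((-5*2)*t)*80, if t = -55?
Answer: 44000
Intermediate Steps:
((-5*2)*t)*80 = (-5*2*(-55))*80 = -10*(-55)*80 = 550*80 = 44000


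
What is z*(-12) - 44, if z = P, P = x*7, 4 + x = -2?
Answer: 460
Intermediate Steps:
x = -6 (x = -4 - 2 = -6)
P = -42 (P = -6*7 = -42)
z = -42
z*(-12) - 44 = -42*(-12) - 44 = 504 - 44 = 460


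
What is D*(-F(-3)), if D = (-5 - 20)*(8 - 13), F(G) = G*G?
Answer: -1125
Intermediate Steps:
F(G) = G²
D = 125 (D = -25*(-5) = 125)
D*(-F(-3)) = 125*(-1*(-3)²) = 125*(-1*9) = 125*(-9) = -1125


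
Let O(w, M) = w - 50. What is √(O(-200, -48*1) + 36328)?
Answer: √36078 ≈ 189.94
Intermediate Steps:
O(w, M) = -50 + w
√(O(-200, -48*1) + 36328) = √((-50 - 200) + 36328) = √(-250 + 36328) = √36078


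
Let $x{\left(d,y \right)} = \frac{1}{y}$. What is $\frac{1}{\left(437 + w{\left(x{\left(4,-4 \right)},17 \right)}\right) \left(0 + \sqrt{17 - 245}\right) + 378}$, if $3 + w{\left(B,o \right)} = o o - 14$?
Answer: $\frac{63}{19125692} - \frac{709 i \sqrt{57}}{57377076} \approx 3.294 \cdot 10^{-6} - 9.3292 \cdot 10^{-5} i$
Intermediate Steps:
$w{\left(B,o \right)} = -17 + o^{2}$ ($w{\left(B,o \right)} = -3 + \left(o o - 14\right) = -3 + \left(o^{2} - 14\right) = -3 + \left(-14 + o^{2}\right) = -17 + o^{2}$)
$\frac{1}{\left(437 + w{\left(x{\left(4,-4 \right)},17 \right)}\right) \left(0 + \sqrt{17 - 245}\right) + 378} = \frac{1}{\left(437 - \left(17 - 17^{2}\right)\right) \left(0 + \sqrt{17 - 245}\right) + 378} = \frac{1}{\left(437 + \left(-17 + 289\right)\right) \left(0 + \sqrt{-228}\right) + 378} = \frac{1}{\left(437 + 272\right) \left(0 + 2 i \sqrt{57}\right) + 378} = \frac{1}{709 \cdot 2 i \sqrt{57} + 378} = \frac{1}{1418 i \sqrt{57} + 378} = \frac{1}{378 + 1418 i \sqrt{57}}$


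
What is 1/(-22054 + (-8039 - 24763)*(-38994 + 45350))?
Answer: -1/208511566 ≈ -4.7959e-9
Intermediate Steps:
1/(-22054 + (-8039 - 24763)*(-38994 + 45350)) = 1/(-22054 - 32802*6356) = 1/(-22054 - 208489512) = 1/(-208511566) = -1/208511566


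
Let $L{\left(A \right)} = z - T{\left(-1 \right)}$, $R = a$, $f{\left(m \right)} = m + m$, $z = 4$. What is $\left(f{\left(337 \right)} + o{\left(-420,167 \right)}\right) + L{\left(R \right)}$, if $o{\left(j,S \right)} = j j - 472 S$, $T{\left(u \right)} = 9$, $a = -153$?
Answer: $98245$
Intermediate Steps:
$o{\left(j,S \right)} = j^{2} - 472 S$
$f{\left(m \right)} = 2 m$
$R = -153$
$L{\left(A \right)} = -5$ ($L{\left(A \right)} = 4 - 9 = -5$)
$\left(f{\left(337 \right)} + o{\left(-420,167 \right)}\right) + L{\left(R \right)} = \left(2 \cdot 337 + \left(\left(-420\right)^{2} - 78824\right)\right) - 5 = \left(674 + \left(176400 - 78824\right)\right) - 5 = \left(674 + 97576\right) - 5 = 98250 - 5 = 98245$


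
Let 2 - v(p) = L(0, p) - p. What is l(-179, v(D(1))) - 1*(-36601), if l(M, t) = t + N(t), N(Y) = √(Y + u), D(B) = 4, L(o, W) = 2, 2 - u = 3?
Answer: 36605 + √3 ≈ 36607.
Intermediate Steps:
u = -1 (u = 2 - 1*3 = 2 - 3 = -1)
N(Y) = √(-1 + Y) (N(Y) = √(Y - 1) = √(-1 + Y))
v(p) = p (v(p) = 2 - (2 - p) = 2 + (-2 + p) = p)
l(M, t) = t + √(-1 + t)
l(-179, v(D(1))) - 1*(-36601) = (4 + √(-1 + 4)) - 1*(-36601) = (4 + √3) + 36601 = 36605 + √3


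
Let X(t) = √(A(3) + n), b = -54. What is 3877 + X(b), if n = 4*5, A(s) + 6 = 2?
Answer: 3881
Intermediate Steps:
A(s) = -4 (A(s) = -6 + 2 = -4)
n = 20
X(t) = 4 (X(t) = √(-4 + 20) = √16 = 4)
3877 + X(b) = 3877 + 4 = 3881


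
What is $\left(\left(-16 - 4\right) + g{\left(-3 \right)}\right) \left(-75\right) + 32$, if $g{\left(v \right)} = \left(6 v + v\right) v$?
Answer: $-3193$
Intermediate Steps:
$g{\left(v \right)} = 7 v^{2}$ ($g{\left(v \right)} = 7 v v = 7 v^{2}$)
$\left(\left(-16 - 4\right) + g{\left(-3 \right)}\right) \left(-75\right) + 32 = \left(\left(-16 - 4\right) + 7 \left(-3\right)^{2}\right) \left(-75\right) + 32 = \left(-20 + 7 \cdot 9\right) \left(-75\right) + 32 = \left(-20 + 63\right) \left(-75\right) + 32 = 43 \left(-75\right) + 32 = -3225 + 32 = -3193$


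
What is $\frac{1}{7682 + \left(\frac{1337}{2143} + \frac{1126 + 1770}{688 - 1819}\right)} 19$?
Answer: $\frac{46050927}{18614422925} \approx 0.0024739$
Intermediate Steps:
$\frac{1}{7682 + \left(\frac{1337}{2143} + \frac{1126 + 1770}{688 - 1819}\right)} 19 = \frac{1}{7682 + \left(1337 \cdot \frac{1}{2143} + \frac{2896}{688 - 1819}\right)} 19 = \frac{1}{7682 + \left(\frac{1337}{2143} + \frac{2896}{-1131}\right)} 19 = \frac{1}{7682 + \left(\frac{1337}{2143} + 2896 \left(- \frac{1}{1131}\right)\right)} 19 = \frac{1}{7682 + \left(\frac{1337}{2143} - \frac{2896}{1131}\right)} 19 = \frac{1}{7682 - \frac{4693981}{2423733}} \cdot 19 = \frac{1}{\frac{18614422925}{2423733}} \cdot 19 = \frac{2423733}{18614422925} \cdot 19 = \frac{46050927}{18614422925}$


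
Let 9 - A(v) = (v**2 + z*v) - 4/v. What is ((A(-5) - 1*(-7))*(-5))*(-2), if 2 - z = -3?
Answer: 152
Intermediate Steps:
z = 5 (z = 2 - 1*(-3) = 2 + 3 = 5)
A(v) = 9 - v**2 - 5*v + 4/v (A(v) = 9 - ((v**2 + 5*v) - 4/v) = 9 - (v**2 - 4/v + 5*v) = 9 + (-v**2 - 5*v + 4/v) = 9 - v**2 - 5*v + 4/v)
((A(-5) - 1*(-7))*(-5))*(-2) = (((9 - 1*(-5)**2 - 5*(-5) + 4/(-5)) - 1*(-7))*(-5))*(-2) = (((9 - 1*25 + 25 + 4*(-1/5)) + 7)*(-5))*(-2) = (((9 - 25 + 25 - 4/5) + 7)*(-5))*(-2) = ((41/5 + 7)*(-5))*(-2) = ((76/5)*(-5))*(-2) = -76*(-2) = 152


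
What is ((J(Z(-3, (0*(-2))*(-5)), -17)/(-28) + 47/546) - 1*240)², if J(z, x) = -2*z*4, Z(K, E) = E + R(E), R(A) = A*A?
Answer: 17159166049/298116 ≈ 57559.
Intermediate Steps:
R(A) = A²
Z(K, E) = E + E²
J(z, x) = -8*z
((J(Z(-3, (0*(-2))*(-5)), -17)/(-28) + 47/546) - 1*240)² = ((-8*(0*(-2))*(-5)*(1 + (0*(-2))*(-5))/(-28) + 47/546) - 1*240)² = ((-8*0*(-5)*(1 + 0*(-5))*(-1/28) + 47*(1/546)) - 240)² = ((-0*(1 + 0)*(-1/28) + 47/546) - 240)² = ((-0*(-1/28) + 47/546) - 240)² = ((-8*0*(-1/28) + 47/546) - 240)² = ((0*(-1/28) + 47/546) - 240)² = ((0 + 47/546) - 240)² = (47/546 - 240)² = (-130993/546)² = 17159166049/298116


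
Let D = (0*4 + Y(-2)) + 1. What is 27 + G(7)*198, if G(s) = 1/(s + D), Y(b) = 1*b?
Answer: 60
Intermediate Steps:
Y(b) = b
D = -1 (D = (0*4 - 2) + 1 = (0 - 2) + 1 = -2 + 1 = -1)
G(s) = 1/(-1 + s) (G(s) = 1/(s - 1) = 1/(-1 + s))
27 + G(7)*198 = 27 + 198/(-1 + 7) = 27 + 198/6 = 27 + (⅙)*198 = 27 + 33 = 60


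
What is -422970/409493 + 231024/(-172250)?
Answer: -83729646666/35267584625 ≈ -2.3741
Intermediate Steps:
-422970/409493 + 231024/(-172250) = -422970*1/409493 + 231024*(-1/172250) = -422970/409493 - 115512/86125 = -83729646666/35267584625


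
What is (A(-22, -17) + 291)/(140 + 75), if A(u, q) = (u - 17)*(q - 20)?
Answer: 1734/215 ≈ 8.0651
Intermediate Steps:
A(u, q) = (-20 + q)*(-17 + u) (A(u, q) = (-17 + u)*(-20 + q) = (-20 + q)*(-17 + u))
(A(-22, -17) + 291)/(140 + 75) = ((340 - 20*(-22) - 17*(-17) - 17*(-22)) + 291)/(140 + 75) = ((340 + 440 + 289 + 374) + 291)/215 = (1443 + 291)*(1/215) = 1734*(1/215) = 1734/215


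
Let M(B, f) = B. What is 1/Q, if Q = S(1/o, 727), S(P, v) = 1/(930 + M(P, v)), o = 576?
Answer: 535681/576 ≈ 930.00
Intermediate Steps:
S(P, v) = 1/(930 + P)
Q = 576/535681 (Q = 1/(930 + 1/576) = 1/(535681/576) = 576/535681 ≈ 0.0010753)
1/Q = 1/(576/535681) = 535681/576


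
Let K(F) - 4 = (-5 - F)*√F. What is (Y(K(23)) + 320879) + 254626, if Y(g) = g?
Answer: 575509 - 28*√23 ≈ 5.7538e+5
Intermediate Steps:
K(F) = 4 + √F*(-5 - F) (K(F) = 4 + (-5 - F)*√F = 4 + √F*(-5 - F))
(Y(K(23)) + 320879) + 254626 = ((4 - 23^(3/2) - 5*√23) + 320879) + 254626 = ((4 - 23*√23 - 5*√23) + 320879) + 254626 = ((4 - 28*√23) + 320879) + 254626 = (320883 - 28*√23) + 254626 = 575509 - 28*√23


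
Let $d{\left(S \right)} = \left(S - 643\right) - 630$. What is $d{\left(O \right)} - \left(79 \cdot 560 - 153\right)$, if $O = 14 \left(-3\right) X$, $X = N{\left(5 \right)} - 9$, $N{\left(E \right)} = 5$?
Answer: $-45192$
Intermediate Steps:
$X = -4$ ($X = 5 - 9 = -4$)
$O = 168$ ($O = 14 \left(-3\right) \left(-4\right) = \left(-42\right) \left(-4\right) = 168$)
$d{\left(S \right)} = -1273 + S$ ($d{\left(S \right)} = \left(-643 + S\right) - 630 = -1273 + S$)
$d{\left(O \right)} - \left(79 \cdot 560 - 153\right) = \left(-1273 + 168\right) - \left(79 \cdot 560 - 153\right) = -1105 - \left(44240 - 153\right) = -1105 - 44087 = -45192$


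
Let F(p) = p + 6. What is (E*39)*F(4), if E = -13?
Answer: -5070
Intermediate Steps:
F(p) = 6 + p
(E*39)*F(4) = (-13*39)*(6 + 4) = -507*10 = -5070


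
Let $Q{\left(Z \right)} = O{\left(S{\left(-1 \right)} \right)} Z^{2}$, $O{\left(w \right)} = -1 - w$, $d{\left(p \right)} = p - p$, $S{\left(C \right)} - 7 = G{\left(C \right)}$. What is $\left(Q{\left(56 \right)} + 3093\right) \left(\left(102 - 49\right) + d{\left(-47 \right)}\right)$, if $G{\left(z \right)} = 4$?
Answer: $-1830567$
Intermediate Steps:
$S{\left(C \right)} = 11$ ($S{\left(C \right)} = 7 + 4 = 11$)
$d{\left(p \right)} = 0$
$Q{\left(Z \right)} = - 12 Z^{2}$ ($Q{\left(Z \right)} = \left(-1 - 11\right) Z^{2} = - 12 Z^{2}$)
$\left(Q{\left(56 \right)} + 3093\right) \left(\left(102 - 49\right) + d{\left(-47 \right)}\right) = \left(- 12 \cdot 56^{2} + 3093\right) \left(\left(102 - 49\right) + 0\right) = \left(\left(-12\right) 3136 + 3093\right) \left(\left(102 - 49\right) + 0\right) = \left(-37632 + 3093\right) \left(53 + 0\right) = \left(-34539\right) 53 = -1830567$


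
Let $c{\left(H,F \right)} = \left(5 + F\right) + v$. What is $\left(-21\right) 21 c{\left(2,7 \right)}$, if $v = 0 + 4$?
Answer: $-7056$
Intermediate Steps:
$v = 4$
$c{\left(H,F \right)} = 9 + F$ ($c{\left(H,F \right)} = \left(5 + F\right) + 4 = 9 + F$)
$\left(-21\right) 21 c{\left(2,7 \right)} = \left(-21\right) 21 \left(9 + 7\right) = \left(-441\right) 16 = -7056$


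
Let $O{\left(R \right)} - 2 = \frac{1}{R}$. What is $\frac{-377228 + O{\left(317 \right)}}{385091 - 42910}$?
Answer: $- \frac{119580641}{108471377} \approx -1.1024$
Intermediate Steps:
$O{\left(R \right)} = 2 + \frac{1}{R}$
$\frac{-377228 + O{\left(317 \right)}}{385091 - 42910} = \frac{-377228 + \left(2 + \frac{1}{317}\right)}{385091 - 42910} = \frac{-377228 + \frac{635}{317}}{342181} = \left(- \frac{119580641}{317}\right) \frac{1}{342181} = - \frac{119580641}{108471377}$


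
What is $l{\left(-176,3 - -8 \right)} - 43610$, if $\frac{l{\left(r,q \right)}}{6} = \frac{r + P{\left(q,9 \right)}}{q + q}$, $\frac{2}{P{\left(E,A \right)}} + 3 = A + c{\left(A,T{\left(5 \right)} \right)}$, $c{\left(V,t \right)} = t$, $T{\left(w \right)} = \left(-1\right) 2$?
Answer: $- \frac{960473}{22} \approx -43658.0$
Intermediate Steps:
$T{\left(w \right)} = -2$
$P{\left(E,A \right)} = \frac{2}{-5 + A}$ ($P{\left(E,A \right)} = \frac{2}{-3 + \left(A - 2\right)} = \frac{2}{-3 + \left(-2 + A\right)} = \frac{2}{-5 + A}$)
$l{\left(r,q \right)} = \frac{3 \left(\frac{1}{2} + r\right)}{q}$ ($l{\left(r,q \right)} = 6 \frac{r + \frac{2}{-5 + 9}}{q + q} = 6 \frac{r + \frac{2}{4}}{2 q} = 6 \left(r + 2 \cdot \frac{1}{4}\right) \frac{1}{2 q} = 6 \left(r + \frac{1}{2}\right) \frac{1}{2 q} = 6 \left(\frac{1}{2} + r\right) \frac{1}{2 q} = 6 \frac{\frac{1}{2} + r}{2 q} = \frac{3 \left(\frac{1}{2} + r\right)}{q}$)
$l{\left(-176,3 - -8 \right)} - 43610 = \frac{3 \left(1 + 2 \left(-176\right)\right)}{2 \left(3 - -8\right)} - 43610 = \frac{3 \left(1 - 352\right)}{2 \left(3 + 8\right)} - 43610 = \frac{3}{2} \cdot \frac{1}{11} \left(-351\right) - 43610 = - \frac{1053}{22} - 43610 = - \frac{960473}{22}$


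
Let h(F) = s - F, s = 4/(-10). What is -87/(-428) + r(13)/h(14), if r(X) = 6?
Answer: -137/642 ≈ -0.21340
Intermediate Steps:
s = -2/5 (s = 4*(-1/10) = -2/5 ≈ -0.40000)
h(F) = -2/5 - F
-87/(-428) + r(13)/h(14) = -87/(-428) + 6/(-2/5 - 1*14) = -87*(-1/428) + 6/(-2/5 - 14) = 87/428 + 6/(-72/5) = 87/428 + 6*(-5/72) = 87/428 - 5/12 = -137/642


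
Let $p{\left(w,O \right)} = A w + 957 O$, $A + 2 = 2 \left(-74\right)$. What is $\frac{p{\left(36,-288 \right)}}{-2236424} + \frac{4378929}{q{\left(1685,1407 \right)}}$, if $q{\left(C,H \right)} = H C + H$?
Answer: $\frac{435823692797}{221052061902} \approx 1.9716$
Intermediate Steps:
$A = -150$ ($A = -2 + 2 \left(-74\right) = -2 - 148 = -150$)
$q{\left(C,H \right)} = H + C H$ ($q{\left(C,H \right)} = C H + H = H + C H$)
$p{\left(w,O \right)} = - 150 w + 957 O$
$\frac{p{\left(36,-288 \right)}}{-2236424} + \frac{4378929}{q{\left(1685,1407 \right)}} = \frac{\left(-150\right) 36 + 957 \left(-288\right)}{-2236424} + \frac{4378929}{1407 \left(1 + 1685\right)} = \left(-5400 - 275616\right) \left(- \frac{1}{2236424}\right) + \frac{4378929}{1407 \cdot 1686} = \left(-281016\right) \left(- \frac{1}{2236424}\right) + \frac{4378929}{2372202} = \frac{35127}{279553} + 4378929 \cdot \frac{1}{2372202} = \frac{35127}{279553} + \frac{1459643}{790734} = \frac{435823692797}{221052061902}$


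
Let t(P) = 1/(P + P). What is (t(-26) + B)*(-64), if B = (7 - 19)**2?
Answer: -119792/13 ≈ -9214.8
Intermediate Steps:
B = 144 (B = (-12)**2 = 144)
t(P) = 1/(2*P)
(t(-26) + B)*(-64) = ((1/2)/(-26) + 144)*(-64) = ((1/2)*(-1/26) + 144)*(-64) = (-1/52 + 144)*(-64) = (7487/52)*(-64) = -119792/13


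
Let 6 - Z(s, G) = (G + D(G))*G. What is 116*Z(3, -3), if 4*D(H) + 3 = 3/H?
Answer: -696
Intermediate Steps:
D(H) = -¾ + 3/(4*H) (D(H) = -¾ + (3/H)/4 = -¾ + 3/(4*H))
Z(s, G) = 6 - G*(G + 3*(1 - G)/(4*G)) (Z(s, G) = 6 - (G + 3*(1 - G)/(4*G))*G = 6 - G*(G + 3*(1 - G)/(4*G)))
116*Z(3, -3) = 116*(21/4 - 1*(-3)² + (¾)*(-3)) = 116*(21/4 - 1*9 - 9/4) = 116*(21/4 - 9 - 9/4) = 116*(-6) = -696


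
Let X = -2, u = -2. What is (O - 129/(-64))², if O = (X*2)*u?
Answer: 410881/4096 ≈ 100.31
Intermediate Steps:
O = 8 (O = -2*2*(-2) = -4*(-2) = 8)
(O - 129/(-64))² = (8 - 129/(-64))² = (8 - 129*(-1/64))² = (8 + 129/64)² = (641/64)² = 410881/4096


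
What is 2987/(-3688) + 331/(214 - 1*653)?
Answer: -2532021/1619032 ≈ -1.5639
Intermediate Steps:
2987/(-3688) + 331/(214 - 1*653) = 2987*(-1/3688) + 331/(214 - 653) = -2987/3688 + 331/(-439) = -2987/3688 + 331*(-1/439) = -2987/3688 - 331/439 = -2532021/1619032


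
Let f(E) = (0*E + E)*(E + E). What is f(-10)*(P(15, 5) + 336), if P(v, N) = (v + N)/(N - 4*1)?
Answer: 71200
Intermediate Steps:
f(E) = 2*E² (f(E) = (0 + E)*(2*E) = E*(2*E) = 2*E²)
P(v, N) = (N + v)/(-4 + N) (P(v, N) = (N + v)/(N - 4) = (N + v)/(-4 + N))
f(-10)*(P(15, 5) + 336) = (2*(-10)²)*((5 + 15)/(-4 + 5) + 336) = (2*100)*(20/1 + 336) = 200*(1*20 + 336) = 200*(20 + 336) = 200*356 = 71200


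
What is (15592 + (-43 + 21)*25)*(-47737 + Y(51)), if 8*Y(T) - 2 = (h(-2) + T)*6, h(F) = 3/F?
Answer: -2869991037/4 ≈ -7.1750e+8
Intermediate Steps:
Y(T) = -7/8 + 3*T/4 (Y(T) = 1/4 + ((3/(-2) + T)*6)/8 = 1/4 + ((3*(-1/2) + T)*6)/8 = 1/4 + ((-3/2 + T)*6)/8 = 1/4 + (-9 + 6*T)/8 = 1/4 + (-9/8 + 3*T/4) = -7/8 + 3*T/4)
(15592 + (-43 + 21)*25)*(-47737 + Y(51)) = (15592 + (-43 + 21)*25)*(-47737 + (-7/8 + (3/4)*51)) = (15592 - 22*25)*(-47737 + (-7/8 + 153/4)) = (15592 - 550)*(-47737 + 299/8) = 15042*(-381597/8) = -2869991037/4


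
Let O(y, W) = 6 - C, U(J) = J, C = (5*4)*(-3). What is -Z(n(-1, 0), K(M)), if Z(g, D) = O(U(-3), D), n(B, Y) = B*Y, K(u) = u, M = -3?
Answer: -66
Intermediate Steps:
C = -60 (C = 20*(-3) = -60)
O(y, W) = 66 (O(y, W) = 6 - 1*(-60) = 6 + 60 = 66)
Z(g, D) = 66
-Z(n(-1, 0), K(M)) = -1*66 = -66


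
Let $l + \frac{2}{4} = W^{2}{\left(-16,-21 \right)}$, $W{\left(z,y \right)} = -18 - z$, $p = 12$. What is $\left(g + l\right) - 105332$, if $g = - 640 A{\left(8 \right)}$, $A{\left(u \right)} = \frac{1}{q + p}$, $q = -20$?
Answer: $- \frac{210497}{2} \approx -1.0525 \cdot 10^{5}$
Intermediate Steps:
$A{\left(u \right)} = - \frac{1}{8}$ ($A{\left(u \right)} = \frac{1}{-20 + 12} = \frac{1}{-8} = - \frac{1}{8}$)
$g = 80$ ($g = \left(-640\right) \left(- \frac{1}{8}\right) = 80$)
$l = \frac{7}{2}$ ($l = - \frac{1}{2} + \left(-18 - -16\right)^{2} = - \frac{1}{2} + \left(-18 + 16\right)^{2} = - \frac{1}{2} + \left(-2\right)^{2} = - \frac{1}{2} + 4 = \frac{7}{2} \approx 3.5$)
$\left(g + l\right) - 105332 = \left(80 + \frac{7}{2}\right) - 105332 = \frac{167}{2} - 105332 = - \frac{210497}{2}$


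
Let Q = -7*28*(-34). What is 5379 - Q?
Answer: -1285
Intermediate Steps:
Q = 6664 (Q = -196*(-34) = 6664)
5379 - Q = 5379 - 1*6664 = 5379 - 6664 = -1285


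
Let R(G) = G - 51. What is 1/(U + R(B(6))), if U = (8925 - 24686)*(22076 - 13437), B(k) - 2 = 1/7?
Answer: -7/953115295 ≈ -7.3443e-9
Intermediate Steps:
B(k) = 15/7 (B(k) = 2 + 1/7 = 2 + ⅐ = 15/7)
R(G) = -51 + G
U = -136159279 (U = -15761*8639 = -136159279)
1/(U + R(B(6))) = 1/(-136159279 + (-51 + 15/7)) = 1/(-136159279 - 342/7) = 1/(-953115295/7) = -7/953115295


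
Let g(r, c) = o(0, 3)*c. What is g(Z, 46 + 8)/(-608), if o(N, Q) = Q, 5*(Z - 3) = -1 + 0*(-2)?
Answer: -81/304 ≈ -0.26645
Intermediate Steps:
Z = 14/5 (Z = 3 + (-1 + 0*(-2))/5 = 3 + (-1 + 0)/5 = 3 + (⅕)*(-1) = 3 - ⅕ = 14/5 ≈ 2.8000)
g(r, c) = 3*c
g(Z, 46 + 8)/(-608) = (3*(46 + 8))/(-608) = (3*54)*(-1/608) = 162*(-1/608) = -81/304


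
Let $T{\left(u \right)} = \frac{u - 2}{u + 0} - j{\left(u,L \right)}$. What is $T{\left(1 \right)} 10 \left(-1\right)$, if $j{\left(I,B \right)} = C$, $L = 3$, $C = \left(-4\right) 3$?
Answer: $-110$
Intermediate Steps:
$C = -12$
$j{\left(I,B \right)} = -12$
$T{\left(u \right)} = 12 + \frac{-2 + u}{u}$ ($T{\left(u \right)} = \frac{u - 2}{u + 0} - -12 = \frac{-2 + u}{u} + 12 = 12 + \frac{-2 + u}{u}$)
$T{\left(1 \right)} 10 \left(-1\right) = \left(13 - \frac{2}{1}\right) 10 \left(-1\right) = \left(13 - 2\right) 10 \left(-1\right) = 11 \cdot 10 \left(-1\right) = 110 \left(-1\right) = -110$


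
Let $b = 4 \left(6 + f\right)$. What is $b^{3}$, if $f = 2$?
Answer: $32768$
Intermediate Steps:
$b = 32$ ($b = 4 \left(6 + 2\right) = 4 \cdot 8 = 32$)
$b^{3} = 32^{3} = 32768$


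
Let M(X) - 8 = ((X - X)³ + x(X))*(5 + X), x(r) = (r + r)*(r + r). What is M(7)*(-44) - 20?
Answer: -103860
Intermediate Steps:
x(r) = 4*r² (x(r) = (2*r)*(2*r) = 4*r²)
M(X) = 8 + 4*X²*(5 + X) (M(X) = 8 + ((X - X)³ + 4*X²)*(5 + X) = 8 + (0³ + 4*X²)*(5 + X) = 8 + (0 + 4*X²)*(5 + X) = 8 + (4*X²)*(5 + X) = 8 + 4*X²*(5 + X))
M(7)*(-44) - 20 = (8 + 4*7³ + 20*7²)*(-44) - 20 = (8 + 4*343 + 20*49)*(-44) - 20 = (8 + 1372 + 980)*(-44) - 20 = 2360*(-44) - 20 = -103840 - 20 = -103860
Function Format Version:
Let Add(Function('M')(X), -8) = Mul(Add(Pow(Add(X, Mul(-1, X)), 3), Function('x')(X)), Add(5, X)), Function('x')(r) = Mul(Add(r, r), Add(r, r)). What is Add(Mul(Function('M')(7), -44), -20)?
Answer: -103860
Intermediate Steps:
Function('x')(r) = Mul(4, Pow(r, 2)) (Function('x')(r) = Mul(Mul(2, r), Mul(2, r)) = Mul(4, Pow(r, 2)))
Function('M')(X) = Add(8, Mul(4, Pow(X, 2), Add(5, X))) (Function('M')(X) = Add(8, Mul(Add(Pow(Add(X, Mul(-1, X)), 3), Mul(4, Pow(X, 2))), Add(5, X))) = Add(8, Mul(Add(Pow(0, 3), Mul(4, Pow(X, 2))), Add(5, X))) = Add(8, Mul(Add(0, Mul(4, Pow(X, 2))), Add(5, X))) = Add(8, Mul(Mul(4, Pow(X, 2)), Add(5, X))) = Add(8, Mul(4, Pow(X, 2), Add(5, X))))
Add(Mul(Function('M')(7), -44), -20) = Add(Mul(Add(8, Mul(4, Pow(7, 3)), Mul(20, Pow(7, 2))), -44), -20) = Add(Mul(Add(8, Mul(4, 343), Mul(20, 49)), -44), -20) = Add(Mul(Add(8, 1372, 980), -44), -20) = Add(Mul(2360, -44), -20) = Add(-103840, -20) = -103860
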